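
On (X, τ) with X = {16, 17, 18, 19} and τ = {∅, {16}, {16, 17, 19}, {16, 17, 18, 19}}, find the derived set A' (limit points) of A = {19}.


A' = {17, 18}

For each x ∈ X, list the open sets U ∈ τ with x ∈ U, then check whether U ∩ (A ∖ {x}) ≠ ∅ for every such U.
  x = 16: open {16} ∋ x has {16} ∩ (A ∖ {16}) = ∅, so x is NOT a limit point.
  x = 17: opens ∋ x are {16, 17, 19}, {16, 17, 18, 19}; each meets A ∖ {17}, so x IS a limit point.
  x = 18: opens ∋ x are {16, 17, 18, 19}; each meets A ∖ {18}, so x IS a limit point.
  x = 19: open {16, 17, 19} ∋ x has {16, 17, 19} ∩ (A ∖ {19}) = ∅, so x is NOT a limit point.
Collecting: A' = {17, 18}.


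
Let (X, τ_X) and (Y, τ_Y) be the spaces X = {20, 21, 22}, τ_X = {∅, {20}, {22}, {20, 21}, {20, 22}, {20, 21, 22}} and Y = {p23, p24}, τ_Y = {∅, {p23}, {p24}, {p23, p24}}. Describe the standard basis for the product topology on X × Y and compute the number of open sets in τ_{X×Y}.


Basis B = {∅ × ∅, {20} × {p23}, {20} × {p24}, {22} × {p23}, {22} × {p24}, {20} × {p23, p24}, {20, 21} × {p23}, {20, 22} × {p23}, {20, 21} × {p24}, {20, 22} × {p24}, {22} × {p23, p24}, {20, 21, 22} × {p23}, {20, 21, 22} × {p24}, {20, 21} × {p23, p24}, {20, 22} × {p23, p24}, {20, 21, 22} × {p23, p24}}; |τ_{X×Y}| = 36.

Enumerate products U × V with U ∈ τ_X, V ∈ τ_Y (deduplicated):
  ∅ × ∅ = {} (∅)
  {20} × {p23} = {(20,p23)}
  {20} × {p24} = {(20,p24)}
  {22} × {p23} = {(22,p23)}
  {22} × {p24} = {(22,p24)}
  {20} × {p23, p24} = {(20,p23), (20,p24)}
  {20, 21} × {p23} = {(20,p23), (21,p23)}
  {20, 22} × {p23} = {(20,p23), (22,p23)}
  {20, 21} × {p24} = {(20,p24), (21,p24)}
  {20, 22} × {p24} = {(20,p24), (22,p24)}
  {22} × {p23, p24} = {(22,p23), (22,p24)}
  {20, 21, 22} × {p23} = {(20,p23), (21,p23), (22,p23)}
  {20, 21, 22} × {p24} = {(20,p24), (21,p24), (22,p24)}
  {20, 21} × {p23, p24} = {(20,p23), (20,p24), (21,p23), (21,p24)}
  {20, 22} × {p23, p24} = {(20,p23), (20,p24), (22,p23), (22,p24)}
  {20, 21, 22} × {p23, p24} = {(20,p23), (20,p24), (21,p23), (21,p24), (22,p23), (22,p24)}
These 16 distinct sets form the basis B.
Close under arbitrary unions to get τ_{X×Y}; counting gives |τ_{X×Y}| = 36.


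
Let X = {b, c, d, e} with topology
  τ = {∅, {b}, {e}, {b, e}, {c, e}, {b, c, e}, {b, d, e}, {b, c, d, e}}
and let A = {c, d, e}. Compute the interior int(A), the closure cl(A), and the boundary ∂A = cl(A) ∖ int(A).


int(A) = {c, e}, cl(A) = {c, d, e}, ∂A = {d}.

Closed sets in (X, τ) are complements of opens:
  closed(X, τ) = {∅, {c}, {d}, {b, d}, {c, d}, {b, c, d}, {c, d, e}, {b, c, d, e}}.
int(A) = ⋃ {U ∈ τ : U ⊆ A}. Opens contained in A: ∅, {e}, {c, e}.
Taking the union of these: int(A) = {c, e}.
cl(A) = ⋂ {C closed : A ⊆ C}. Closed sets containing A: {c, d, e}, {b, c, d, e}.
Intersecting these: cl(A) = {c, d, e}.
∂A = cl(A) ∖ int(A) = {c, d, e} ∖ {c, e} = {d}.


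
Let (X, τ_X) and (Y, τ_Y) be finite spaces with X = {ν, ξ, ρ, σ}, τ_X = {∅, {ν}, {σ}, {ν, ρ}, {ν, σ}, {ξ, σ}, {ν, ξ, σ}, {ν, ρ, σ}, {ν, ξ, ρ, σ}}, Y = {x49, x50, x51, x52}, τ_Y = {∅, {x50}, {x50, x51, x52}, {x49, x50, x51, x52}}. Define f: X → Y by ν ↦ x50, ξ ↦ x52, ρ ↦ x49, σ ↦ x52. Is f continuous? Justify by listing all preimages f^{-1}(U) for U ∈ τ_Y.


f IS continuous.

Compute f^{-1}(U) for each U ∈ τ_Y:
  U = ∅: f^{-1}(U) = ∅ ∈ τ_X ✓.
  U = {x50}: f^{-1}(U) = {ν} ∈ τ_X ✓.
  U = {x50, x51, x52}: f^{-1}(U) = {ν, ξ, σ} ∈ τ_X ✓.
  U = {x49, x50, x51, x52}: f^{-1}(U) = {ν, ξ, ρ, σ} ∈ τ_X ✓.
Every preimage lies in τ_X, so f IS continuous.


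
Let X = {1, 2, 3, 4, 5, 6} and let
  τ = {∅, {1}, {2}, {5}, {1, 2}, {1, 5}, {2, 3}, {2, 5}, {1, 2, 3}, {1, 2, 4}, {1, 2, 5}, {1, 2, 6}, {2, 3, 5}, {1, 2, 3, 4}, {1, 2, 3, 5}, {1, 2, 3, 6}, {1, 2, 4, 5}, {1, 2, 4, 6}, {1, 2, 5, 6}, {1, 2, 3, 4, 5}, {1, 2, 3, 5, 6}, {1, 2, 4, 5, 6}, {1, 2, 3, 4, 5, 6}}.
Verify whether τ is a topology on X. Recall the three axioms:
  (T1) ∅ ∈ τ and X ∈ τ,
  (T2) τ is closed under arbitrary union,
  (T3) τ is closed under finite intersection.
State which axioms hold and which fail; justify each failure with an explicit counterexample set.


τ is NOT a topology on X.

Axiom (T1): ∅ ∈ τ? Yes; X ∈ τ? Yes.
Axiom (T2/T3): check pairwise unions and intersections of members of τ.
Counterexample for (T2): {2, 3} ∪ {1, 2, 4, 6} = {1, 2, 3, 4, 6} ∉ τ. Therefore τ is NOT a topology.


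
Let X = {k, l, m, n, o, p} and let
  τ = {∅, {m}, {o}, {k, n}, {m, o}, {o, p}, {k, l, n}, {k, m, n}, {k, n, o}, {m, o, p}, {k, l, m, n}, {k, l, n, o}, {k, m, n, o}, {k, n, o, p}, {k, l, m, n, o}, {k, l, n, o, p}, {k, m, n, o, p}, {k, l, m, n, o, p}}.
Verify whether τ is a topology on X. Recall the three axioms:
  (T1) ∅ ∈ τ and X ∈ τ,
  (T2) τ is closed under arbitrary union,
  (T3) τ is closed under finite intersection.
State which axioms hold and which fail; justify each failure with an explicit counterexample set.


τ IS a topology on X.

Axiom (T1): ∅ ∈ τ? Yes; X ∈ τ? Yes.
Axiom (T2/T3): check pairwise unions and intersections of members of τ.
All pairwise intersections and unions checked — each lies in τ. Therefore τ satisfies (T1), (T2), (T3): it IS a topology on X.


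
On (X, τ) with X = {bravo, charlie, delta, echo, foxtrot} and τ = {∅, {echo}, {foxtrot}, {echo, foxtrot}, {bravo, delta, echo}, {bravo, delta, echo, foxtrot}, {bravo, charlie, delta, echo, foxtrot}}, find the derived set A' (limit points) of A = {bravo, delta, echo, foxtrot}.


A' = {bravo, charlie, delta}

For each x ∈ X, list the open sets U ∈ τ with x ∈ U, then check whether U ∩ (A ∖ {x}) ≠ ∅ for every such U.
  x = bravo: opens ∋ x are {bravo, delta, echo}, {bravo, delta, echo, foxtrot}, {bravo, charlie, delta, echo, foxtrot}; each meets A ∖ {bravo}, so x IS a limit point.
  x = charlie: opens ∋ x are {bravo, charlie, delta, echo, foxtrot}; each meets A ∖ {charlie}, so x IS a limit point.
  x = delta: opens ∋ x are {bravo, delta, echo}, {bravo, delta, echo, foxtrot}, {bravo, charlie, delta, echo, foxtrot}; each meets A ∖ {delta}, so x IS a limit point.
  x = echo: open {echo} ∋ x has {echo} ∩ (A ∖ {echo}) = ∅, so x is NOT a limit point.
  x = foxtrot: open {foxtrot} ∋ x has {foxtrot} ∩ (A ∖ {foxtrot}) = ∅, so x is NOT a limit point.
Collecting: A' = {bravo, charlie, delta}.


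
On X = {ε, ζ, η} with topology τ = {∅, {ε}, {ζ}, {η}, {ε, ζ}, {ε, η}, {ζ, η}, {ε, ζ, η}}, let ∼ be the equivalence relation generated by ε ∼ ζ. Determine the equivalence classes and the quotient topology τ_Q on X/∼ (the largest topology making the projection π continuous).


X/∼ = {[ε=ζ], [η]}; |τ_Q| = 4.

Equivalence classes: [ε=ζ], [η].
Quotient map π: X → X/∼ sends ε ↦ [ε=ζ], ζ ↦ [ε=ζ], η ↦ [η].
For each subset V ⊆ X/∼, compute π^{-1}(V) ⊆ X and check whether π^{-1}(V) ∈ τ. V is open in τ_Q iff π^{-1}(V) ∈ τ.
  V = {}: π^{-1}(V) = ∅ ∈ τ ✓.
  V = {[ε=ζ]}: π^{-1}(V) = {ε, ζ} ∈ τ ✓.
  V = {[η]}: π^{-1}(V) = {η} ∈ τ ✓.
  V = {[ε=ζ], [η]}: π^{-1}(V) = {ε, ζ, η} ∈ τ ✓.
Open sets in the quotient: τ_Q = {{}, {[ε=ζ]}, {[η]}, {[ε=ζ], [η]}} (4 elements).


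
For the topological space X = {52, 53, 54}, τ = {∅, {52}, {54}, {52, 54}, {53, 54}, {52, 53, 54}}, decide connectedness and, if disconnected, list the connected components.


(X, τ) is disconnected; components = [{52}, {53, 54}].

Find clopen sets (U ∈ τ with X ∖ U ∈ τ):
  U = ∅, X ∖ U = {52, 53, 54} — both open, so U is clopen.
  U = {52}, X ∖ U = {53, 54} — both open, so U is clopen.
  U = {53, 54}, X ∖ U = {52} — both open, so U is clopen.
  U = {52, 53, 54}, X ∖ U = ∅ — both open, so U is clopen.
Nontrivial clopen(s) exist: e.g. {53, 54}. So (X, τ) is disconnected.
Compute connected components by grouping points that agree on all clopens:
  component: {52}
  component: {53, 54}


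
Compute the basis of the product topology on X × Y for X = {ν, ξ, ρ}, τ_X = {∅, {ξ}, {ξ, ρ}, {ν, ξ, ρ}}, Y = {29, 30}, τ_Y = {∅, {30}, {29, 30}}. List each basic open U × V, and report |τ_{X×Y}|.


Basis B = {∅ × ∅, {ξ} × {30}, {ξ} × {29, 30}, {ξ, ρ} × {30}, {ν, ξ, ρ} × {30}, {ξ, ρ} × {29, 30}, {ν, ξ, ρ} × {29, 30}}; |τ_{X×Y}| = 10.

Enumerate products U × V with U ∈ τ_X, V ∈ τ_Y (deduplicated):
  ∅ × ∅ = {} (∅)
  {ξ} × {30} = {(ξ,30)}
  {ξ} × {29, 30} = {(ξ,29), (ξ,30)}
  {ξ, ρ} × {30} = {(ξ,30), (ρ,30)}
  {ν, ξ, ρ} × {30} = {(ν,30), (ξ,30), (ρ,30)}
  {ξ, ρ} × {29, 30} = {(ξ,29), (ξ,30), (ρ,29), (ρ,30)}
  {ν, ξ, ρ} × {29, 30} = {(ν,29), (ν,30), (ξ,29), (ξ,30), (ρ,29), (ρ,30)}
These 7 distinct sets form the basis B.
Close under arbitrary unions to get τ_{X×Y}; counting gives |τ_{X×Y}| = 10.


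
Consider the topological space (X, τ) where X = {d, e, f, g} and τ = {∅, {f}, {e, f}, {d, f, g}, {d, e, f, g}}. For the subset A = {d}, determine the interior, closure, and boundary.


int(A) = ∅, cl(A) = {d, g}, ∂A = {d, g}.

Closed sets in (X, τ) are complements of opens:
  closed(X, τ) = {∅, {e}, {d, g}, {d, e, g}, {d, e, f, g}}.
int(A) = ⋃ {U ∈ τ : U ⊆ A}. Opens contained in A: ∅.
Taking the union of these: int(A) = ∅.
cl(A) = ⋂ {C closed : A ⊆ C}. Closed sets containing A: {d, g}, {d, e, g}, {d, e, f, g}.
Intersecting these: cl(A) = {d, g}.
∂A = cl(A) ∖ int(A) = {d, g} ∖ ∅ = {d, g}.


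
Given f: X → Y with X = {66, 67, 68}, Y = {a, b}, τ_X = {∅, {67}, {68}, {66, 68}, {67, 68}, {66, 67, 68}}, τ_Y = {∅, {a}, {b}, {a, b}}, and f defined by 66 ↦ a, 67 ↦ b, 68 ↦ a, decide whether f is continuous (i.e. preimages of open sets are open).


f IS continuous.

Compute f^{-1}(U) for each U ∈ τ_Y:
  U = ∅: f^{-1}(U) = ∅ ∈ τ_X ✓.
  U = {a}: f^{-1}(U) = {66, 68} ∈ τ_X ✓.
  U = {b}: f^{-1}(U) = {67} ∈ τ_X ✓.
  U = {a, b}: f^{-1}(U) = {66, 67, 68} ∈ τ_X ✓.
Every preimage lies in τ_X, so f IS continuous.


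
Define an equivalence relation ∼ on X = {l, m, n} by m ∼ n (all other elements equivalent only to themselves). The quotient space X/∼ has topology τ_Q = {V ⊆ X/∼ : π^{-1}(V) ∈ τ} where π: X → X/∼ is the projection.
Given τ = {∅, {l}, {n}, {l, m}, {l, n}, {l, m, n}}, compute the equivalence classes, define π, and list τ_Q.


X/∼ = {[l], [m=n]}; |τ_Q| = 3.

Equivalence classes: [l], [m=n].
Quotient map π: X → X/∼ sends l ↦ [l], m ↦ [m=n], n ↦ [m=n].
For each subset V ⊆ X/∼, compute π^{-1}(V) ⊆ X and check whether π^{-1}(V) ∈ τ. V is open in τ_Q iff π^{-1}(V) ∈ τ.
  V = {}: π^{-1}(V) = ∅ ∈ τ ✓.
  V = {[l]}: π^{-1}(V) = {l} ∈ τ ✓.
  V = {[m=n]}: π^{-1}(V) = {m, n} ∉ τ ✗.
  V = {[l], [m=n]}: π^{-1}(V) = {l, m, n} ∈ τ ✓.
Open sets in the quotient: τ_Q = {{}, {[l]}, {[l], [m=n]}} (3 elements).


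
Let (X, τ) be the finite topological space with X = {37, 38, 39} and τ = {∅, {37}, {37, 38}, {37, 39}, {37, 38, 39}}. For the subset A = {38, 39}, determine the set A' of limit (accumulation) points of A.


A' = ∅

For each x ∈ X, list the open sets U ∈ τ with x ∈ U, then check whether U ∩ (A ∖ {x}) ≠ ∅ for every such U.
  x = 37: open {37} ∋ x has {37} ∩ (A ∖ {37}) = ∅, so x is NOT a limit point.
  x = 38: open {37, 38} ∋ x has {37, 38} ∩ (A ∖ {38}) = ∅, so x is NOT a limit point.
  x = 39: open {37, 39} ∋ x has {37, 39} ∩ (A ∖ {39}) = ∅, so x is NOT a limit point.
Collecting: A' = ∅.


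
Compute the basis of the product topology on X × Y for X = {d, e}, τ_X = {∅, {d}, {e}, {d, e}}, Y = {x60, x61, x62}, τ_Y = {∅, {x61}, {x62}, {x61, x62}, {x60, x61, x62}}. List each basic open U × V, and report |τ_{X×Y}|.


Basis B = {∅ × ∅, {d} × {x61}, {d} × {x62}, {e} × {x61}, {e} × {x62}, {d} × {x61, x62}, {d, e} × {x61}, {d, e} × {x62}, {e} × {x61, x62}, {d} × {x60, x61, x62}, {e} × {x60, x61, x62}, {d, e} × {x61, x62}, {d, e} × {x60, x61, x62}}; |τ_{X×Y}| = 25.

Enumerate products U × V with U ∈ τ_X, V ∈ τ_Y (deduplicated):
  ∅ × ∅ = {} (∅)
  {d} × {x61} = {(d,x61)}
  {d} × {x62} = {(d,x62)}
  {e} × {x61} = {(e,x61)}
  {e} × {x62} = {(e,x62)}
  {d} × {x61, x62} = {(d,x61), (d,x62)}
  {d, e} × {x61} = {(d,x61), (e,x61)}
  {d, e} × {x62} = {(d,x62), (e,x62)}
  {e} × {x61, x62} = {(e,x61), (e,x62)}
  {d} × {x60, x61, x62} = {(d,x60), (d,x61), (d,x62)}
  {e} × {x60, x61, x62} = {(e,x60), (e,x61), (e,x62)}
  {d, e} × {x61, x62} = {(d,x61), (d,x62), (e,x61), (e,x62)}
  {d, e} × {x60, x61, x62} = {(d,x60), (d,x61), (d,x62), (e,x60), (e,x61), (e,x62)}
These 13 distinct sets form the basis B.
Close under arbitrary unions to get τ_{X×Y}; counting gives |τ_{X×Y}| = 25.


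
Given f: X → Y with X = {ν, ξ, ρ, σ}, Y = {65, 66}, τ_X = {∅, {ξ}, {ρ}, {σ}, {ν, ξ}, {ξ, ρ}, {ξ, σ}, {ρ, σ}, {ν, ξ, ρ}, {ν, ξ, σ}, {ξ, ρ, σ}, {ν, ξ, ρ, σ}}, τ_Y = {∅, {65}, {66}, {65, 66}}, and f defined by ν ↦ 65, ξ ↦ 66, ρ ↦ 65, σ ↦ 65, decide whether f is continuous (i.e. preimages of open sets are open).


f is NOT continuous.

Compute f^{-1}(U) for each U ∈ τ_Y:
  U = ∅: f^{-1}(U) = ∅ ∈ τ_X ✓.
  U = {65}: f^{-1}(U) = {ν, ρ, σ} ∉ τ_X ✗.
  U = {66}: f^{-1}(U) = {ξ} ∈ τ_X ✓.
  U = {65, 66}: f^{-1}(U) = {ν, ξ, ρ, σ} ∈ τ_X ✓.
Found U = {65} with f^{-1}(U) = {ν, ρ, σ} not in τ_X. Therefore f is NOT continuous.


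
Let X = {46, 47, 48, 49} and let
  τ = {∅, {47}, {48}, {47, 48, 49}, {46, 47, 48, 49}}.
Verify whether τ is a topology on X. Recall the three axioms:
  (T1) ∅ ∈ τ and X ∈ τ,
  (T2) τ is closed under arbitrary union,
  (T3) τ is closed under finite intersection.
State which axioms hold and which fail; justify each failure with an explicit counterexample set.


τ is NOT a topology on X.

Axiom (T1): ∅ ∈ τ? Yes; X ∈ τ? Yes.
Axiom (T2/T3): check pairwise unions and intersections of members of τ.
Counterexample for (T2): {47} ∪ {48} = {47, 48} ∉ τ. Therefore τ is NOT a topology.


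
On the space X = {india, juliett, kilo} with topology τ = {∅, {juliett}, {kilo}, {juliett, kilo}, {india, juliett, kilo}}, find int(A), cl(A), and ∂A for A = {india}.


int(A) = ∅, cl(A) = {india}, ∂A = {india}.

Closed sets in (X, τ) are complements of opens:
  closed(X, τ) = {∅, {india}, {india, juliett}, {india, kilo}, {india, juliett, kilo}}.
int(A) = ⋃ {U ∈ τ : U ⊆ A}. Opens contained in A: ∅.
Taking the union of these: int(A) = ∅.
cl(A) = ⋂ {C closed : A ⊆ C}. Closed sets containing A: {india}, {india, juliett}, {india, kilo}, {india, juliett, kilo}.
Intersecting these: cl(A) = {india}.
∂A = cl(A) ∖ int(A) = {india} ∖ ∅ = {india}.


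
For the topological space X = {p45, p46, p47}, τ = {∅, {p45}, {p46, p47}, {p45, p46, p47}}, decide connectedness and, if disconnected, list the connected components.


(X, τ) is disconnected; components = [{p45}, {p46, p47}].

Find clopen sets (U ∈ τ with X ∖ U ∈ τ):
  U = ∅, X ∖ U = {p45, p46, p47} — both open, so U is clopen.
  U = {p45}, X ∖ U = {p46, p47} — both open, so U is clopen.
  U = {p46, p47}, X ∖ U = {p45} — both open, so U is clopen.
  U = {p45, p46, p47}, X ∖ U = ∅ — both open, so U is clopen.
Nontrivial clopen(s) exist: e.g. {p45}. So (X, τ) is disconnected.
Compute connected components by grouping points that agree on all clopens:
  component: {p45}
  component: {p46, p47}


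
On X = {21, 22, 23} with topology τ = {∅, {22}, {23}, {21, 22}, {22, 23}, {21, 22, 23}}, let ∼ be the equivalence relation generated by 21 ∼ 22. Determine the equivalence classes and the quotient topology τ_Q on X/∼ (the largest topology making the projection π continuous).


X/∼ = {[21=22], [23]}; |τ_Q| = 4.

Equivalence classes: [21=22], [23].
Quotient map π: X → X/∼ sends 21 ↦ [21=22], 22 ↦ [21=22], 23 ↦ [23].
For each subset V ⊆ X/∼, compute π^{-1}(V) ⊆ X and check whether π^{-1}(V) ∈ τ. V is open in τ_Q iff π^{-1}(V) ∈ τ.
  V = {}: π^{-1}(V) = ∅ ∈ τ ✓.
  V = {[21=22]}: π^{-1}(V) = {21, 22} ∈ τ ✓.
  V = {[23]}: π^{-1}(V) = {23} ∈ τ ✓.
  V = {[21=22], [23]}: π^{-1}(V) = {21, 22, 23} ∈ τ ✓.
Open sets in the quotient: τ_Q = {{}, {[21=22]}, {[23]}, {[21=22], [23]}} (4 elements).


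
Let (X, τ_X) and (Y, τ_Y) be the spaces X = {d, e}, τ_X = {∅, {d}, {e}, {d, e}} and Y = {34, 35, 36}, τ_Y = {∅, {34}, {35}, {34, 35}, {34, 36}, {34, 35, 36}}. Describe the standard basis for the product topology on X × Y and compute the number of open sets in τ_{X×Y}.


Basis B = {∅ × ∅, {d} × {34}, {d} × {35}, {e} × {34}, {e} × {35}, {d} × {34, 35}, {d} × {34, 36}, {d, e} × {34}, {d, e} × {35}, {e} × {34, 35}, {e} × {34, 36}, {d} × {34, 35, 36}, {e} × {34, 35, 36}, {d, e} × {34, 35}, {d, e} × {34, 36}, {d, e} × {34, 35, 36}}; |τ_{X×Y}| = 36.

Enumerate products U × V with U ∈ τ_X, V ∈ τ_Y (deduplicated):
  ∅ × ∅ = {} (∅)
  {d} × {34} = {(d,34)}
  {d} × {35} = {(d,35)}
  {e} × {34} = {(e,34)}
  {e} × {35} = {(e,35)}
  {d} × {34, 35} = {(d,34), (d,35)}
  {d} × {34, 36} = {(d,34), (d,36)}
  {d, e} × {34} = {(d,34), (e,34)}
  {d, e} × {35} = {(d,35), (e,35)}
  {e} × {34, 35} = {(e,34), (e,35)}
  {e} × {34, 36} = {(e,34), (e,36)}
  {d} × {34, 35, 36} = {(d,34), (d,35), (d,36)}
  {e} × {34, 35, 36} = {(e,34), (e,35), (e,36)}
  {d, e} × {34, 35} = {(d,34), (d,35), (e,34), (e,35)}
  {d, e} × {34, 36} = {(d,34), (d,36), (e,34), (e,36)}
  {d, e} × {34, 35, 36} = {(d,34), (d,35), (d,36), (e,34), (e,35), (e,36)}
These 16 distinct sets form the basis B.
Close under arbitrary unions to get τ_{X×Y}; counting gives |τ_{X×Y}| = 36.


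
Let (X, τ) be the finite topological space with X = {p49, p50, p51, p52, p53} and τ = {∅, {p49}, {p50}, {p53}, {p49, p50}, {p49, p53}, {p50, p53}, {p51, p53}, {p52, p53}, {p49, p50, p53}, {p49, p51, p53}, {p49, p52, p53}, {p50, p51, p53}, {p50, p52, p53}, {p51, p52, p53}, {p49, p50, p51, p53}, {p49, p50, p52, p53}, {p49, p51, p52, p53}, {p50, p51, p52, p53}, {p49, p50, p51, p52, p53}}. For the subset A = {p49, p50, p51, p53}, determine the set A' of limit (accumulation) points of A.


A' = {p51, p52}

For each x ∈ X, list the open sets U ∈ τ with x ∈ U, then check whether U ∩ (A ∖ {x}) ≠ ∅ for every such U.
  x = p49: open {p49} ∋ x has {p49} ∩ (A ∖ {p49}) = ∅, so x is NOT a limit point.
  x = p50: open {p50} ∋ x has {p50} ∩ (A ∖ {p50}) = ∅, so x is NOT a limit point.
  x = p51: opens ∋ x are {p51, p53}, {p49, p51, p53}, {p50, p51, p53}, {p51, p52, p53}, {p49, p50, p51, p53}, {p49, p51, p52, p53}, {p50, p51, p52, p53}, {p49, p50, p51, p52, p53}; each meets A ∖ {p51}, so x IS a limit point.
  x = p52: opens ∋ x are {p52, p53}, {p49, p52, p53}, {p50, p52, p53}, {p51, p52, p53}, {p49, p50, p52, p53}, {p49, p51, p52, p53}, {p50, p51, p52, p53}, {p49, p50, p51, p52, p53}; each meets A ∖ {p52}, so x IS a limit point.
  x = p53: open {p53} ∋ x has {p53} ∩ (A ∖ {p53}) = ∅, so x is NOT a limit point.
Collecting: A' = {p51, p52}.


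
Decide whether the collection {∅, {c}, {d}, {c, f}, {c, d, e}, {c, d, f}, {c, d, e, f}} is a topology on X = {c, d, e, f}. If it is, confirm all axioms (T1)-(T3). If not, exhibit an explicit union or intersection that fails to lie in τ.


τ is NOT a topology on X.

Axiom (T1): ∅ ∈ τ? Yes; X ∈ τ? Yes.
Axiom (T2/T3): check pairwise unions and intersections of members of τ.
Counterexample for (T2): {c} ∪ {d} = {c, d} ∉ τ. Therefore τ is NOT a topology.


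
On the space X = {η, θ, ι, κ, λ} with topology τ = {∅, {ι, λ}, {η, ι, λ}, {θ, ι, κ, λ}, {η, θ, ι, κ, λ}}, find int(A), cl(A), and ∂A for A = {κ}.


int(A) = ∅, cl(A) = {θ, κ}, ∂A = {θ, κ}.

Closed sets in (X, τ) are complements of opens:
  closed(X, τ) = {∅, {η}, {θ, κ}, {η, θ, κ}, {η, θ, ι, κ, λ}}.
int(A) = ⋃ {U ∈ τ : U ⊆ A}. Opens contained in A: ∅.
Taking the union of these: int(A) = ∅.
cl(A) = ⋂ {C closed : A ⊆ C}. Closed sets containing A: {θ, κ}, {η, θ, κ}, {η, θ, ι, κ, λ}.
Intersecting these: cl(A) = {θ, κ}.
∂A = cl(A) ∖ int(A) = {θ, κ} ∖ ∅ = {θ, κ}.


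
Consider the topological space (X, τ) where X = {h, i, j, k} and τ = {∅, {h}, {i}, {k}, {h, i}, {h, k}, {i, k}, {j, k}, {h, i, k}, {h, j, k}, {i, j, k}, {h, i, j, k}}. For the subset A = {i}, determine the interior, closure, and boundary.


int(A) = {i}, cl(A) = {i}, ∂A = ∅.

Closed sets in (X, τ) are complements of opens:
  closed(X, τ) = {∅, {h}, {i}, {j}, {h, i}, {h, j}, {i, j}, {j, k}, {h, i, j}, {h, j, k}, {i, j, k}, {h, i, j, k}}.
int(A) = ⋃ {U ∈ τ : U ⊆ A}. Opens contained in A: ∅, {i}.
Taking the union of these: int(A) = {i}.
cl(A) = ⋂ {C closed : A ⊆ C}. Closed sets containing A: {i}, {h, i}, {i, j}, {h, i, j}, {i, j, k}, {h, i, j, k}.
Intersecting these: cl(A) = {i}.
∂A = cl(A) ∖ int(A) = {i} ∖ {i} = ∅.


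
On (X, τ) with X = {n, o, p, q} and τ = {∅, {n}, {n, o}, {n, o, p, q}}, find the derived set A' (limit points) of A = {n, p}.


A' = {o, p, q}

For each x ∈ X, list the open sets U ∈ τ with x ∈ U, then check whether U ∩ (A ∖ {x}) ≠ ∅ for every such U.
  x = n: open {n} ∋ x has {n} ∩ (A ∖ {n}) = ∅, so x is NOT a limit point.
  x = o: opens ∋ x are {n, o}, {n, o, p, q}; each meets A ∖ {o}, so x IS a limit point.
  x = p: opens ∋ x are {n, o, p, q}; each meets A ∖ {p}, so x IS a limit point.
  x = q: opens ∋ x are {n, o, p, q}; each meets A ∖ {q}, so x IS a limit point.
Collecting: A' = {o, p, q}.


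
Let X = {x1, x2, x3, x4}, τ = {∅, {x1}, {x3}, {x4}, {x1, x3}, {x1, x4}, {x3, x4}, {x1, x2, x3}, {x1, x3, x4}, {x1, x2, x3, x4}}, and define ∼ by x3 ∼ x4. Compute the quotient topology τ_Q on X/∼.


X/∼ = {[x1], [x2], [x3=x4]}; |τ_Q| = 5.

Equivalence classes: [x1], [x2], [x3=x4].
Quotient map π: X → X/∼ sends x1 ↦ [x1], x2 ↦ [x2], x3 ↦ [x3=x4], x4 ↦ [x3=x4].
For each subset V ⊆ X/∼, compute π^{-1}(V) ⊆ X and check whether π^{-1}(V) ∈ τ. V is open in τ_Q iff π^{-1}(V) ∈ τ.
  V = {}: π^{-1}(V) = ∅ ∈ τ ✓.
  V = {[x1]}: π^{-1}(V) = {x1} ∈ τ ✓.
  V = {[x2]}: π^{-1}(V) = {x2} ∉ τ ✗.
  V = {[x1], [x2]}: π^{-1}(V) = {x1, x2} ∉ τ ✗.
  V = {[x3=x4]}: π^{-1}(V) = {x3, x4} ∈ τ ✓.
  V = {[x1], [x3=x4]}: π^{-1}(V) = {x1, x3, x4} ∈ τ ✓.
  V = {[x2], [x3=x4]}: π^{-1}(V) = {x2, x3, x4} ∉ τ ✗.
  V = {[x1], [x2], [x3=x4]}: π^{-1}(V) = {x1, x2, x3, x4} ∈ τ ✓.
Open sets in the quotient: τ_Q = {{}, {[x1]}, {[x3=x4]}, {[x1], [x3=x4]}, {[x1], [x2], [x3=x4]}} (5 elements).


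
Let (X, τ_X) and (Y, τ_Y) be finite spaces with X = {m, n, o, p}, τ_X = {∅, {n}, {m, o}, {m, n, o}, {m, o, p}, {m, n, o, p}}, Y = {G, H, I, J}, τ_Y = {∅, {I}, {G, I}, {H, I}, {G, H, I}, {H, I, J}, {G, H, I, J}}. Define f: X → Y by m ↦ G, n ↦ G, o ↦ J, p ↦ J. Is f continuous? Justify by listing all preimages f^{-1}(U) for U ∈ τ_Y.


f is NOT continuous.

Compute f^{-1}(U) for each U ∈ τ_Y:
  U = ∅: f^{-1}(U) = ∅ ∈ τ_X ✓.
  U = {I}: f^{-1}(U) = ∅ ∈ τ_X ✓.
  U = {G, I}: f^{-1}(U) = {m, n} ∉ τ_X ✗.
  U = {H, I}: f^{-1}(U) = ∅ ∈ τ_X ✓.
  U = {G, H, I}: f^{-1}(U) = {m, n} ∉ τ_X ✗.
  U = {H, I, J}: f^{-1}(U) = {o, p} ∉ τ_X ✗.
  U = {G, H, I, J}: f^{-1}(U) = {m, n, o, p} ∈ τ_X ✓.
Found U = {G, I} with f^{-1}(U) = {m, n} not in τ_X. Therefore f is NOT continuous.


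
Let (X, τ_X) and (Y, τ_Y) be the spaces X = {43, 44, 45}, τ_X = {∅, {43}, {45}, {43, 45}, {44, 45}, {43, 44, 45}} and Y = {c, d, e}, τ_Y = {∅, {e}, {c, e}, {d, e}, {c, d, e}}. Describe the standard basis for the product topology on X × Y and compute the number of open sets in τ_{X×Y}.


Basis B = {∅ × ∅, {43} × {e}, {45} × {e}, {43} × {c, e}, {43} × {d, e}, {43, 45} × {e}, {44, 45} × {e}, {45} × {c, e}, {45} × {d, e}, {43} × {c, d, e}, {43, 44, 45} × {e}, {45} × {c, d, e}, {43, 45} × {c, e}, {43, 45} × {d, e}, {44, 45} × {c, e}, {44, 45} × {d, e}, {43, 45} × {c, d, e}, {43, 44, 45} × {c, e}, {43, 44, 45} × {d, e}, {44, 45} × {c, d, e}, {43, 44, 45} × {c, d, e}}; |τ_{X×Y}| = 70.

Enumerate products U × V with U ∈ τ_X, V ∈ τ_Y (deduplicated):
  ∅ × ∅ = {} (∅)
  {43} × {e} = {(43,e)}
  {45} × {e} = {(45,e)}
  {43} × {c, e} = {(43,c), (43,e)}
  {43} × {d, e} = {(43,d), (43,e)}
  {43, 45} × {e} = {(43,e), (45,e)}
  {44, 45} × {e} = {(44,e), (45,e)}
  {45} × {c, e} = {(45,c), (45,e)}
  {45} × {d, e} = {(45,d), (45,e)}
  {43} × {c, d, e} = {(43,c), (43,d), (43,e)}
  {43, 44, 45} × {e} = {(43,e), (44,e), (45,e)}
  {45} × {c, d, e} = {(45,c), (45,d), (45,e)}
  {43, 45} × {c, e} = {(43,c), (43,e), (45,c), (45,e)}
  {43, 45} × {d, e} = {(43,d), (43,e), (45,d), (45,e)}
  {44, 45} × {c, e} = {(44,c), (44,e), (45,c), (45,e)}
  {44, 45} × {d, e} = {(44,d), (44,e), (45,d), (45,e)}
  {43, 45} × {c, d, e} = {(43,c), (43,d), (43,e), (45,c), (45,d), (45,e)}
  {43, 44, 45} × {c, e} = {(43,c), (43,e), (44,c), (44,e), (45,c), (45,e)}
  {43, 44, 45} × {d, e} = {(43,d), (43,e), (44,d), (44,e), (45,d), (45,e)}
  {44, 45} × {c, d, e} = {(44,c), (44,d), (44,e), (45,c), (45,d), (45,e)}
  {43, 44, 45} × {c, d, e} = {(43,c), (43,d), (43,e), (44,c), (44,d), (44,e), (45,c), (45,d), (45,e)}
These 21 distinct sets form the basis B.
Close under arbitrary unions to get τ_{X×Y}; counting gives |τ_{X×Y}| = 70.


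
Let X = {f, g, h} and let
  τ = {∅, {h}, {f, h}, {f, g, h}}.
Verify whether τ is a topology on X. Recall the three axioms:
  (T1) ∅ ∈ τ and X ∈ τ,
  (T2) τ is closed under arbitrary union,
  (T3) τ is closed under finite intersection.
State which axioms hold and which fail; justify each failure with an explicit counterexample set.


τ IS a topology on X.

Axiom (T1): ∅ ∈ τ? Yes; X ∈ τ? Yes.
Axiom (T2/T3): check pairwise unions and intersections of members of τ.
All pairwise intersections and unions checked — each lies in τ. Therefore τ satisfies (T1), (T2), (T3): it IS a topology on X.


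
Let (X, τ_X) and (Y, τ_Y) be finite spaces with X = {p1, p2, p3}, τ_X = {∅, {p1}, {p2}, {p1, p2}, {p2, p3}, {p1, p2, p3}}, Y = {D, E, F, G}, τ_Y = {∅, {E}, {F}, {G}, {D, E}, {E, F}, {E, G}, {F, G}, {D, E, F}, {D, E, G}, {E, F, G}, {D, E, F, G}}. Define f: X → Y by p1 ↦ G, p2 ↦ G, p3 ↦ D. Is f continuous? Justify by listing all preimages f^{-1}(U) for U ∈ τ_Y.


f is NOT continuous.

Compute f^{-1}(U) for each U ∈ τ_Y:
  U = ∅: f^{-1}(U) = ∅ ∈ τ_X ✓.
  U = {E}: f^{-1}(U) = ∅ ∈ τ_X ✓.
  U = {F}: f^{-1}(U) = ∅ ∈ τ_X ✓.
  U = {G}: f^{-1}(U) = {p1, p2} ∈ τ_X ✓.
  U = {D, E}: f^{-1}(U) = {p3} ∉ τ_X ✗.
  U = {E, F}: f^{-1}(U) = ∅ ∈ τ_X ✓.
  U = {E, G}: f^{-1}(U) = {p1, p2} ∈ τ_X ✓.
  U = {F, G}: f^{-1}(U) = {p1, p2} ∈ τ_X ✓.
  U = {D, E, F}: f^{-1}(U) = {p3} ∉ τ_X ✗.
  U = {D, E, G}: f^{-1}(U) = {p1, p2, p3} ∈ τ_X ✓.
  U = {E, F, G}: f^{-1}(U) = {p1, p2} ∈ τ_X ✓.
  U = {D, E, F, G}: f^{-1}(U) = {p1, p2, p3} ∈ τ_X ✓.
Found U = {D, E} with f^{-1}(U) = {p3} not in τ_X. Therefore f is NOT continuous.


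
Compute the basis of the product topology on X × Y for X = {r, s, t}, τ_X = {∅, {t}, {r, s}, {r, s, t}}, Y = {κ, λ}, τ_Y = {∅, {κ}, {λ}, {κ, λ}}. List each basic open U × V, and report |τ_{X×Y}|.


Basis B = {∅ × ∅, {t} × {κ}, {t} × {λ}, {r, s} × {κ}, {r, s} × {λ}, {t} × {κ, λ}, {r, s, t} × {κ}, {r, s, t} × {λ}, {r, s} × {κ, λ}, {r, s, t} × {κ, λ}}; |τ_{X×Y}| = 16.

Enumerate products U × V with U ∈ τ_X, V ∈ τ_Y (deduplicated):
  ∅ × ∅ = {} (∅)
  {t} × {κ} = {(t,κ)}
  {t} × {λ} = {(t,λ)}
  {r, s} × {κ} = {(r,κ), (s,κ)}
  {r, s} × {λ} = {(r,λ), (s,λ)}
  {t} × {κ, λ} = {(t,κ), (t,λ)}
  {r, s, t} × {κ} = {(r,κ), (s,κ), (t,κ)}
  {r, s, t} × {λ} = {(r,λ), (s,λ), (t,λ)}
  {r, s} × {κ, λ} = {(r,κ), (r,λ), (s,κ), (s,λ)}
  {r, s, t} × {κ, λ} = {(r,κ), (r,λ), (s,κ), (s,λ), (t,κ), (t,λ)}
These 10 distinct sets form the basis B.
Close under arbitrary unions to get τ_{X×Y}; counting gives |τ_{X×Y}| = 16.


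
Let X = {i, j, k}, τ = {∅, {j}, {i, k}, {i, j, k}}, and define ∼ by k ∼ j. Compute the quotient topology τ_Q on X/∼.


X/∼ = {[i], [j=k]}; |τ_Q| = 2.

Equivalence classes: [i], [j=k].
Quotient map π: X → X/∼ sends i ↦ [i], j ↦ [j=k], k ↦ [j=k].
For each subset V ⊆ X/∼, compute π^{-1}(V) ⊆ X and check whether π^{-1}(V) ∈ τ. V is open in τ_Q iff π^{-1}(V) ∈ τ.
  V = {}: π^{-1}(V) = ∅ ∈ τ ✓.
  V = {[i]}: π^{-1}(V) = {i} ∉ τ ✗.
  V = {[j=k]}: π^{-1}(V) = {j, k} ∉ τ ✗.
  V = {[i], [j=k]}: π^{-1}(V) = {i, j, k} ∈ τ ✓.
Open sets in the quotient: τ_Q = {{}, {[i], [j=k]}} (2 elements).


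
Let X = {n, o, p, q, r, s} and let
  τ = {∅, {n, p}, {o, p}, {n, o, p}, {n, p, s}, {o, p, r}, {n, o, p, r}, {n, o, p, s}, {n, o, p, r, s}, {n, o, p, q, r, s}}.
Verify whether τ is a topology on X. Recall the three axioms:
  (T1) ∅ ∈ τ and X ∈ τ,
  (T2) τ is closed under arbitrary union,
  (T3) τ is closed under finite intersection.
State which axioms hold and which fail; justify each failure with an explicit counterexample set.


τ is NOT a topology on X.

Axiom (T1): ∅ ∈ τ? Yes; X ∈ τ? Yes.
Axiom (T2/T3): check pairwise unions and intersections of members of τ.
Counterexample for (T3): {n, p} ∩ {o, p} = {p} ∉ τ. Therefore τ is NOT a topology.


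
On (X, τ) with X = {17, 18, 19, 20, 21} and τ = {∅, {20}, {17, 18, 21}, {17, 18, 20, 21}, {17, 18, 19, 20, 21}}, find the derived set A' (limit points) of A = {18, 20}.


A' = {17, 19, 21}

For each x ∈ X, list the open sets U ∈ τ with x ∈ U, then check whether U ∩ (A ∖ {x}) ≠ ∅ for every such U.
  x = 17: opens ∋ x are {17, 18, 21}, {17, 18, 20, 21}, {17, 18, 19, 20, 21}; each meets A ∖ {17}, so x IS a limit point.
  x = 18: open {17, 18, 21} ∋ x has {17, 18, 21} ∩ (A ∖ {18}) = ∅, so x is NOT a limit point.
  x = 19: opens ∋ x are {17, 18, 19, 20, 21}; each meets A ∖ {19}, so x IS a limit point.
  x = 20: open {20} ∋ x has {20} ∩ (A ∖ {20}) = ∅, so x is NOT a limit point.
  x = 21: opens ∋ x are {17, 18, 21}, {17, 18, 20, 21}, {17, 18, 19, 20, 21}; each meets A ∖ {21}, so x IS a limit point.
Collecting: A' = {17, 19, 21}.


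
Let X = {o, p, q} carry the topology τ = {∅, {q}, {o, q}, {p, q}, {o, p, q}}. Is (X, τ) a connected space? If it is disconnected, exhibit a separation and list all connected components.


(X, τ) is connected.

Find clopen sets (U ∈ τ with X ∖ U ∈ τ):
  U = ∅, X ∖ U = {o, p, q} — both open, so U is clopen.
  U = {o, p, q}, X ∖ U = ∅ — both open, so U is clopen.
Only trivial clopens (∅ and X) exist, so (X, τ) is connected.
Compute connected components by grouping points that agree on all clopens:
  component: {o, p, q}


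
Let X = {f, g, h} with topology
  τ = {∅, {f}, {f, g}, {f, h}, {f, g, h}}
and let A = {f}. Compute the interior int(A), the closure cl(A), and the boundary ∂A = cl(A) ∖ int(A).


int(A) = {f}, cl(A) = {f, g, h}, ∂A = {g, h}.

Closed sets in (X, τ) are complements of opens:
  closed(X, τ) = {∅, {g}, {h}, {g, h}, {f, g, h}}.
int(A) = ⋃ {U ∈ τ : U ⊆ A}. Opens contained in A: ∅, {f}.
Taking the union of these: int(A) = {f}.
cl(A) = ⋂ {C closed : A ⊆ C}. Closed sets containing A: {f, g, h}.
Intersecting these: cl(A) = {f, g, h}.
∂A = cl(A) ∖ int(A) = {f, g, h} ∖ {f} = {g, h}.


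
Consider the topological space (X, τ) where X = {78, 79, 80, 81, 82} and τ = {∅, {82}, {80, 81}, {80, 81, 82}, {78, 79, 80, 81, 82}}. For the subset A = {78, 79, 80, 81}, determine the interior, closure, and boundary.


int(A) = {80, 81}, cl(A) = {78, 79, 80, 81}, ∂A = {78, 79}.

Closed sets in (X, τ) are complements of opens:
  closed(X, τ) = {∅, {78, 79}, {78, 79, 82}, {78, 79, 80, 81}, {78, 79, 80, 81, 82}}.
int(A) = ⋃ {U ∈ τ : U ⊆ A}. Opens contained in A: ∅, {80, 81}.
Taking the union of these: int(A) = {80, 81}.
cl(A) = ⋂ {C closed : A ⊆ C}. Closed sets containing A: {78, 79, 80, 81}, {78, 79, 80, 81, 82}.
Intersecting these: cl(A) = {78, 79, 80, 81}.
∂A = cl(A) ∖ int(A) = {78, 79, 80, 81} ∖ {80, 81} = {78, 79}.


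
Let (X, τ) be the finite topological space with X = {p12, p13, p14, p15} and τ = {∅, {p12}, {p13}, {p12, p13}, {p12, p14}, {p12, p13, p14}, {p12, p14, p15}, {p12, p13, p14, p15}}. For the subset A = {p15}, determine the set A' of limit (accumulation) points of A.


A' = ∅

For each x ∈ X, list the open sets U ∈ τ with x ∈ U, then check whether U ∩ (A ∖ {x}) ≠ ∅ for every such U.
  x = p12: open {p12} ∋ x has {p12} ∩ (A ∖ {p12}) = ∅, so x is NOT a limit point.
  x = p13: open {p13} ∋ x has {p13} ∩ (A ∖ {p13}) = ∅, so x is NOT a limit point.
  x = p14: open {p12, p14} ∋ x has {p12, p14} ∩ (A ∖ {p14}) = ∅, so x is NOT a limit point.
  x = p15: open {p12, p14, p15} ∋ x has {p12, p14, p15} ∩ (A ∖ {p15}) = ∅, so x is NOT a limit point.
Collecting: A' = ∅.


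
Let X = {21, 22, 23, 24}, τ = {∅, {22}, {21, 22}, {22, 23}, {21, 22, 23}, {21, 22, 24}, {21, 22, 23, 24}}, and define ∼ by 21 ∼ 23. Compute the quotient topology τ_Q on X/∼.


X/∼ = {[21=23], [22], [24]}; |τ_Q| = 4.

Equivalence classes: [21=23], [22], [24].
Quotient map π: X → X/∼ sends 21 ↦ [21=23], 22 ↦ [22], 23 ↦ [21=23], 24 ↦ [24].
For each subset V ⊆ X/∼, compute π^{-1}(V) ⊆ X and check whether π^{-1}(V) ∈ τ. V is open in τ_Q iff π^{-1}(V) ∈ τ.
  V = {}: π^{-1}(V) = ∅ ∈ τ ✓.
  V = {[21=23]}: π^{-1}(V) = {21, 23} ∉ τ ✗.
  V = {[22]}: π^{-1}(V) = {22} ∈ τ ✓.
  V = {[21=23], [22]}: π^{-1}(V) = {21, 22, 23} ∈ τ ✓.
  V = {[24]}: π^{-1}(V) = {24} ∉ τ ✗.
  V = {[21=23], [24]}: π^{-1}(V) = {21, 23, 24} ∉ τ ✗.
  V = {[22], [24]}: π^{-1}(V) = {22, 24} ∉ τ ✗.
  V = {[21=23], [22], [24]}: π^{-1}(V) = {21, 22, 23, 24} ∈ τ ✓.
Open sets in the quotient: τ_Q = {{}, {[22]}, {[21=23], [22]}, {[21=23], [22], [24]}} (4 elements).


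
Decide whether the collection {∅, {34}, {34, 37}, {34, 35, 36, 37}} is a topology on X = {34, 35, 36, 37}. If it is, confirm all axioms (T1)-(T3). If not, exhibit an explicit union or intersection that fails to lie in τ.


τ IS a topology on X.

Axiom (T1): ∅ ∈ τ? Yes; X ∈ τ? Yes.
Axiom (T2/T3): check pairwise unions and intersections of members of τ.
All pairwise intersections and unions checked — each lies in τ. Therefore τ satisfies (T1), (T2), (T3): it IS a topology on X.


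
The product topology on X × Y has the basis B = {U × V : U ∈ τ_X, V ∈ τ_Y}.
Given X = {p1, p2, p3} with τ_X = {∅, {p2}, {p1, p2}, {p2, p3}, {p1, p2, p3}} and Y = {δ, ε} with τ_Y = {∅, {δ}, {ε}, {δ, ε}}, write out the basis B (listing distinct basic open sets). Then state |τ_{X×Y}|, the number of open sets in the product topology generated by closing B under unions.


Basis B = {∅ × ∅, {p2} × {δ}, {p2} × {ε}, {p1, p2} × {δ}, {p1, p2} × {ε}, {p2} × {δ, ε}, {p2, p3} × {δ}, {p2, p3} × {ε}, {p1, p2, p3} × {δ}, {p1, p2, p3} × {ε}, {p1, p2} × {δ, ε}, {p2, p3} × {δ, ε}, {p1, p2, p3} × {δ, ε}}; |τ_{X×Y}| = 25.

Enumerate products U × V with U ∈ τ_X, V ∈ τ_Y (deduplicated):
  ∅ × ∅ = {} (∅)
  {p2} × {δ} = {(p2,δ)}
  {p2} × {ε} = {(p2,ε)}
  {p1, p2} × {δ} = {(p1,δ), (p2,δ)}
  {p1, p2} × {ε} = {(p1,ε), (p2,ε)}
  {p2} × {δ, ε} = {(p2,δ), (p2,ε)}
  {p2, p3} × {δ} = {(p2,δ), (p3,δ)}
  {p2, p3} × {ε} = {(p2,ε), (p3,ε)}
  {p1, p2, p3} × {δ} = {(p1,δ), (p2,δ), (p3,δ)}
  {p1, p2, p3} × {ε} = {(p1,ε), (p2,ε), (p3,ε)}
  {p1, p2} × {δ, ε} = {(p1,δ), (p1,ε), (p2,δ), (p2,ε)}
  {p2, p3} × {δ, ε} = {(p2,δ), (p2,ε), (p3,δ), (p3,ε)}
  {p1, p2, p3} × {δ, ε} = {(p1,δ), (p1,ε), (p2,δ), (p2,ε), (p3,δ), (p3,ε)}
These 13 distinct sets form the basis B.
Close under arbitrary unions to get τ_{X×Y}; counting gives |τ_{X×Y}| = 25.


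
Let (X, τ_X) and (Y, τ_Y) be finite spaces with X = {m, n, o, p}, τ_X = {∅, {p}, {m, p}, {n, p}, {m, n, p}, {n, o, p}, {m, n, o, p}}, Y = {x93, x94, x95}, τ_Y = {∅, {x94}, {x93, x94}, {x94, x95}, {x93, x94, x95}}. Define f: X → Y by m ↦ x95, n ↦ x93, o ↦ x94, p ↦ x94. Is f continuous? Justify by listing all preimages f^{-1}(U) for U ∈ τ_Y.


f is NOT continuous.

Compute f^{-1}(U) for each U ∈ τ_Y:
  U = ∅: f^{-1}(U) = ∅ ∈ τ_X ✓.
  U = {x94}: f^{-1}(U) = {o, p} ∉ τ_X ✗.
  U = {x93, x94}: f^{-1}(U) = {n, o, p} ∈ τ_X ✓.
  U = {x94, x95}: f^{-1}(U) = {m, o, p} ∉ τ_X ✗.
  U = {x93, x94, x95}: f^{-1}(U) = {m, n, o, p} ∈ τ_X ✓.
Found U = {x94} with f^{-1}(U) = {o, p} not in τ_X. Therefore f is NOT continuous.


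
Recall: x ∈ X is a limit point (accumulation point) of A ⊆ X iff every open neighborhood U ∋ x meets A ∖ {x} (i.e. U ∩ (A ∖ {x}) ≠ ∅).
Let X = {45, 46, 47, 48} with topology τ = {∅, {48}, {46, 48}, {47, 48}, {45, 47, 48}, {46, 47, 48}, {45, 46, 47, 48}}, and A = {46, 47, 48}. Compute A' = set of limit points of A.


A' = {45, 46, 47}

For each x ∈ X, list the open sets U ∈ τ with x ∈ U, then check whether U ∩ (A ∖ {x}) ≠ ∅ for every such U.
  x = 45: opens ∋ x are {45, 47, 48}, {45, 46, 47, 48}; each meets A ∖ {45}, so x IS a limit point.
  x = 46: opens ∋ x are {46, 48}, {46, 47, 48}, {45, 46, 47, 48}; each meets A ∖ {46}, so x IS a limit point.
  x = 47: opens ∋ x are {47, 48}, {45, 47, 48}, {46, 47, 48}, {45, 46, 47, 48}; each meets A ∖ {47}, so x IS a limit point.
  x = 48: open {48} ∋ x has {48} ∩ (A ∖ {48}) = ∅, so x is NOT a limit point.
Collecting: A' = {45, 46, 47}.


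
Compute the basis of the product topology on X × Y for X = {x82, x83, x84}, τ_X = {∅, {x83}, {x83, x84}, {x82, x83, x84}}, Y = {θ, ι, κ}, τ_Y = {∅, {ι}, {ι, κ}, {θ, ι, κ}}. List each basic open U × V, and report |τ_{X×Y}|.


Basis B = {∅ × ∅, {x83} × {ι}, {x83} × {ι, κ}, {x83, x84} × {ι}, {x82, x83, x84} × {ι}, {x83} × {θ, ι, κ}, {x83, x84} × {ι, κ}, {x82, x83, x84} × {ι, κ}, {x83, x84} × {θ, ι, κ}, {x82, x83, x84} × {θ, ι, κ}}; |τ_{X×Y}| = 20.

Enumerate products U × V with U ∈ τ_X, V ∈ τ_Y (deduplicated):
  ∅ × ∅ = {} (∅)
  {x83} × {ι} = {(x83,ι)}
  {x83} × {ι, κ} = {(x83,ι), (x83,κ)}
  {x83, x84} × {ι} = {(x83,ι), (x84,ι)}
  {x82, x83, x84} × {ι} = {(x82,ι), (x83,ι), (x84,ι)}
  {x83} × {θ, ι, κ} = {(x83,θ), (x83,ι), (x83,κ)}
  {x83, x84} × {ι, κ} = {(x83,ι), (x83,κ), (x84,ι), (x84,κ)}
  {x82, x83, x84} × {ι, κ} = {(x82,ι), (x82,κ), (x83,ι), (x83,κ), (x84,ι), (x84,κ)}
  {x83, x84} × {θ, ι, κ} = {(x83,θ), (x83,ι), (x83,κ), (x84,θ), (x84,ι), (x84,κ)}
  {x82, x83, x84} × {θ, ι, κ} = {(x82,θ), (x82,ι), (x82,κ), (x83,θ), (x83,ι), (x83,κ), (x84,θ), (x84,ι), (x84,κ)}
These 10 distinct sets form the basis B.
Close under arbitrary unions to get τ_{X×Y}; counting gives |τ_{X×Y}| = 20.


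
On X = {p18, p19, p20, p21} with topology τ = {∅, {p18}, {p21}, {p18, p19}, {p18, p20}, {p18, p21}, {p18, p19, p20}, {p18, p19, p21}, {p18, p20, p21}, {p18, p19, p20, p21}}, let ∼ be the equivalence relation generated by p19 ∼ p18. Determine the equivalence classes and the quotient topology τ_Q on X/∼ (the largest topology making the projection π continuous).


X/∼ = {[p18=p19], [p20], [p21]}; |τ_Q| = 6.

Equivalence classes: [p18=p19], [p20], [p21].
Quotient map π: X → X/∼ sends p18 ↦ [p18=p19], p19 ↦ [p18=p19], p20 ↦ [p20], p21 ↦ [p21].
For each subset V ⊆ X/∼, compute π^{-1}(V) ⊆ X and check whether π^{-1}(V) ∈ τ. V is open in τ_Q iff π^{-1}(V) ∈ τ.
  V = {}: π^{-1}(V) = ∅ ∈ τ ✓.
  V = {[p18=p19]}: π^{-1}(V) = {p18, p19} ∈ τ ✓.
  V = {[p20]}: π^{-1}(V) = {p20} ∉ τ ✗.
  V = {[p18=p19], [p20]}: π^{-1}(V) = {p18, p19, p20} ∈ τ ✓.
  V = {[p21]}: π^{-1}(V) = {p21} ∈ τ ✓.
  V = {[p18=p19], [p21]}: π^{-1}(V) = {p18, p19, p21} ∈ τ ✓.
  V = {[p20], [p21]}: π^{-1}(V) = {p20, p21} ∉ τ ✗.
  V = {[p18=p19], [p20], [p21]}: π^{-1}(V) = {p18, p19, p20, p21} ∈ τ ✓.
Open sets in the quotient: τ_Q = {{}, {[p18=p19]}, {[p18=p19], [p20]}, {[p21]}, {[p18=p19], [p21]}, {[p18=p19], [p20], [p21]}} (6 elements).
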